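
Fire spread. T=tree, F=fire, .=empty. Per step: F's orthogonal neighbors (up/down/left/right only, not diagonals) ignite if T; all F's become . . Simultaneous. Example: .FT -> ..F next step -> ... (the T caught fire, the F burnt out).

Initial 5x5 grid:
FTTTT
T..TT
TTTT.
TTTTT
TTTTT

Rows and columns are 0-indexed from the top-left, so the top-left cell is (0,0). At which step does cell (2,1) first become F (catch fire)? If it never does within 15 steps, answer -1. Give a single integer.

Step 1: cell (2,1)='T' (+2 fires, +1 burnt)
Step 2: cell (2,1)='T' (+2 fires, +2 burnt)
Step 3: cell (2,1)='F' (+3 fires, +2 burnt)
  -> target ignites at step 3
Step 4: cell (2,1)='.' (+5 fires, +3 burnt)
Step 5: cell (2,1)='.' (+4 fires, +5 burnt)
Step 6: cell (2,1)='.' (+2 fires, +4 burnt)
Step 7: cell (2,1)='.' (+2 fires, +2 burnt)
Step 8: cell (2,1)='.' (+1 fires, +2 burnt)
Step 9: cell (2,1)='.' (+0 fires, +1 burnt)
  fire out at step 9

3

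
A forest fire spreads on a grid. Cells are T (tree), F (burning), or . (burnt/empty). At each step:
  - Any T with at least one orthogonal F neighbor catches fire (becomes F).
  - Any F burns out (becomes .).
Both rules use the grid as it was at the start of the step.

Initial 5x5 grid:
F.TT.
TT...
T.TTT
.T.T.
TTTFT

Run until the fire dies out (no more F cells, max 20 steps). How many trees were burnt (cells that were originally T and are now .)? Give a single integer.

Answer: 12

Derivation:
Step 1: +4 fires, +2 burnt (F count now 4)
Step 2: +4 fires, +4 burnt (F count now 4)
Step 3: +4 fires, +4 burnt (F count now 4)
Step 4: +0 fires, +4 burnt (F count now 0)
Fire out after step 4
Initially T: 14, now '.': 23
Total burnt (originally-T cells now '.'): 12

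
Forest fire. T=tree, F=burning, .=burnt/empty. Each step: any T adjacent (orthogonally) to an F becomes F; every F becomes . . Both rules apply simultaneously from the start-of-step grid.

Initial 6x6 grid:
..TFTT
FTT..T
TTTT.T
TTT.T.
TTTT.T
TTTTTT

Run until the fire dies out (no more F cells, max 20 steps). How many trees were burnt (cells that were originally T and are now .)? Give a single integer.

Answer: 25

Derivation:
Step 1: +4 fires, +2 burnt (F count now 4)
Step 2: +4 fires, +4 burnt (F count now 4)
Step 3: +4 fires, +4 burnt (F count now 4)
Step 4: +5 fires, +4 burnt (F count now 5)
Step 5: +2 fires, +5 burnt (F count now 2)
Step 6: +2 fires, +2 burnt (F count now 2)
Step 7: +1 fires, +2 burnt (F count now 1)
Step 8: +1 fires, +1 burnt (F count now 1)
Step 9: +1 fires, +1 burnt (F count now 1)
Step 10: +1 fires, +1 burnt (F count now 1)
Step 11: +0 fires, +1 burnt (F count now 0)
Fire out after step 11
Initially T: 26, now '.': 35
Total burnt (originally-T cells now '.'): 25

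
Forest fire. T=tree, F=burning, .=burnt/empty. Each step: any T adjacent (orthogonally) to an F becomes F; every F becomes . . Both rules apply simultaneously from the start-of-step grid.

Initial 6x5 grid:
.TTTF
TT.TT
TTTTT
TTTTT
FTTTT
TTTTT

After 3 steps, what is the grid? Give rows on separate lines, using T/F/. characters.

Step 1: 5 trees catch fire, 2 burn out
  .TTF.
  TT.TF
  TTTTT
  FTTTT
  .FTTT
  FTTTT
Step 2: 7 trees catch fire, 5 burn out
  .TF..
  TT.F.
  FTTTF
  .FTTT
  ..FTT
  .FTTT
Step 3: 8 trees catch fire, 7 burn out
  .F...
  FT...
  .FTF.
  ..FTF
  ...FT
  ..FTT

.F...
FT...
.FTF.
..FTF
...FT
..FTT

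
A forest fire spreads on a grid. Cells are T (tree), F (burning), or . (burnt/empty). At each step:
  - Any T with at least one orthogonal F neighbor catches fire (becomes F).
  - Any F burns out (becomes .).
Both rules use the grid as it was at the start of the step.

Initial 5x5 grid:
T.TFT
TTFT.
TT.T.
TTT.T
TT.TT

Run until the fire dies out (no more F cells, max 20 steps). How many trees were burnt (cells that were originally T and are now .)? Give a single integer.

Step 1: +4 fires, +2 burnt (F count now 4)
Step 2: +3 fires, +4 burnt (F count now 3)
Step 3: +3 fires, +3 burnt (F count now 3)
Step 4: +3 fires, +3 burnt (F count now 3)
Step 5: +1 fires, +3 burnt (F count now 1)
Step 6: +0 fires, +1 burnt (F count now 0)
Fire out after step 6
Initially T: 17, now '.': 22
Total burnt (originally-T cells now '.'): 14

Answer: 14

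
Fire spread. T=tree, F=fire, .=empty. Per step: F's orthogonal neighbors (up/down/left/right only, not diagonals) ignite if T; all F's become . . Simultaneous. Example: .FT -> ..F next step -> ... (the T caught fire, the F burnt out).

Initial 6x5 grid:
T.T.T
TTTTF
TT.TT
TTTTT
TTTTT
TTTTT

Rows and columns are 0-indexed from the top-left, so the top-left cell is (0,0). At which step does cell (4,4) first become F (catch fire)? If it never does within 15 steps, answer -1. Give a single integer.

Step 1: cell (4,4)='T' (+3 fires, +1 burnt)
Step 2: cell (4,4)='T' (+3 fires, +3 burnt)
Step 3: cell (4,4)='F' (+4 fires, +3 burnt)
  -> target ignites at step 3
Step 4: cell (4,4)='.' (+5 fires, +4 burnt)
Step 5: cell (4,4)='.' (+5 fires, +5 burnt)
Step 6: cell (4,4)='.' (+3 fires, +5 burnt)
Step 7: cell (4,4)='.' (+2 fires, +3 burnt)
Step 8: cell (4,4)='.' (+1 fires, +2 burnt)
Step 9: cell (4,4)='.' (+0 fires, +1 burnt)
  fire out at step 9

3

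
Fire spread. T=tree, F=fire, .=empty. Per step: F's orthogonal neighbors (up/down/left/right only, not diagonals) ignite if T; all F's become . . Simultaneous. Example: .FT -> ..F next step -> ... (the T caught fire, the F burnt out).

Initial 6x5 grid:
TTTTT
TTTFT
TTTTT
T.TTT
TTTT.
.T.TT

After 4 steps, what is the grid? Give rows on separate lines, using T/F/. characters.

Step 1: 4 trees catch fire, 1 burn out
  TTTFT
  TTF.F
  TTTFT
  T.TTT
  TTTT.
  .T.TT
Step 2: 6 trees catch fire, 4 burn out
  TTF.F
  TF...
  TTF.F
  T.TFT
  TTTT.
  .T.TT
Step 3: 6 trees catch fire, 6 burn out
  TF...
  F....
  TF...
  T.F.F
  TTTF.
  .T.TT
Step 4: 4 trees catch fire, 6 burn out
  F....
  .....
  F....
  T....
  TTF..
  .T.FT

F....
.....
F....
T....
TTF..
.T.FT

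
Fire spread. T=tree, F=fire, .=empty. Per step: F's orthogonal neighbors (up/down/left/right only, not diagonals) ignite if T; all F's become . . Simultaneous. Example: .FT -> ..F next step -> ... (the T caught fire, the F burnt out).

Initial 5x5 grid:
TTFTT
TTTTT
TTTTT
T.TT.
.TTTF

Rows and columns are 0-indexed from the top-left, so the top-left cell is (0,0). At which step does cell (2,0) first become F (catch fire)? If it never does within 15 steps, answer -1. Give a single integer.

Step 1: cell (2,0)='T' (+4 fires, +2 burnt)
Step 2: cell (2,0)='T' (+7 fires, +4 burnt)
Step 3: cell (2,0)='T' (+6 fires, +7 burnt)
Step 4: cell (2,0)='F' (+2 fires, +6 burnt)
  -> target ignites at step 4
Step 5: cell (2,0)='.' (+1 fires, +2 burnt)
Step 6: cell (2,0)='.' (+0 fires, +1 burnt)
  fire out at step 6

4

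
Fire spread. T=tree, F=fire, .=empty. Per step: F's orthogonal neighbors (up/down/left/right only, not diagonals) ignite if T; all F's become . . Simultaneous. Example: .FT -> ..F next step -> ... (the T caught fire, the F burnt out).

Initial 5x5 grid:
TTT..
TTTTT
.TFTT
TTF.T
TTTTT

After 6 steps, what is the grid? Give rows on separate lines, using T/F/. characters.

Step 1: 5 trees catch fire, 2 burn out
  TTT..
  TTFTT
  .F.FT
  TF..T
  TTFTT
Step 2: 7 trees catch fire, 5 burn out
  TTF..
  TF.FT
  ....F
  F...T
  TF.FT
Step 3: 6 trees catch fire, 7 burn out
  TF...
  F...F
  .....
  ....F
  F...F
Step 4: 1 trees catch fire, 6 burn out
  F....
  .....
  .....
  .....
  .....
Step 5: 0 trees catch fire, 1 burn out
  .....
  .....
  .....
  .....
  .....
Step 6: 0 trees catch fire, 0 burn out
  .....
  .....
  .....
  .....
  .....

.....
.....
.....
.....
.....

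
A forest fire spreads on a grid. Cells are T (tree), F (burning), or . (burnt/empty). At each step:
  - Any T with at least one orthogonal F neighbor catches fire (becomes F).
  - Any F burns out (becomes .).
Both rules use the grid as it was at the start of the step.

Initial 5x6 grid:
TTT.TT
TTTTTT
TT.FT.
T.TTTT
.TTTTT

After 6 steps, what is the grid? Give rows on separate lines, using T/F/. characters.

Step 1: 3 trees catch fire, 1 burn out
  TTT.TT
  TTTFTT
  TT..F.
  T.TFTT
  .TTTTT
Step 2: 5 trees catch fire, 3 burn out
  TTT.TT
  TTF.FT
  TT....
  T.F.FT
  .TTFTT
Step 3: 7 trees catch fire, 5 burn out
  TTF.FT
  TF...F
  TT....
  T....F
  .TF.FT
Step 4: 6 trees catch fire, 7 burn out
  TF...F
  F.....
  TF....
  T.....
  .F...F
Step 5: 2 trees catch fire, 6 burn out
  F.....
  ......
  F.....
  T.....
  ......
Step 6: 1 trees catch fire, 2 burn out
  ......
  ......
  ......
  F.....
  ......

......
......
......
F.....
......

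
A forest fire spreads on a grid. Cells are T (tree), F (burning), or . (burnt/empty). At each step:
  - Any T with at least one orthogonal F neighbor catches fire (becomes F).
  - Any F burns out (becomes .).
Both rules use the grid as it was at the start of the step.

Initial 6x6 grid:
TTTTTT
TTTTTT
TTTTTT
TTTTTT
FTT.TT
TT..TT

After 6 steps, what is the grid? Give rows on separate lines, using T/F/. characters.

Step 1: 3 trees catch fire, 1 burn out
  TTTTTT
  TTTTTT
  TTTTTT
  FTTTTT
  .FT.TT
  FT..TT
Step 2: 4 trees catch fire, 3 burn out
  TTTTTT
  TTTTTT
  FTTTTT
  .FTTTT
  ..F.TT
  .F..TT
Step 3: 3 trees catch fire, 4 burn out
  TTTTTT
  FTTTTT
  .FTTTT
  ..FTTT
  ....TT
  ....TT
Step 4: 4 trees catch fire, 3 burn out
  FTTTTT
  .FTTTT
  ..FTTT
  ...FTT
  ....TT
  ....TT
Step 5: 4 trees catch fire, 4 burn out
  .FTTTT
  ..FTTT
  ...FTT
  ....FT
  ....TT
  ....TT
Step 6: 5 trees catch fire, 4 burn out
  ..FTTT
  ...FTT
  ....FT
  .....F
  ....FT
  ....TT

..FTTT
...FTT
....FT
.....F
....FT
....TT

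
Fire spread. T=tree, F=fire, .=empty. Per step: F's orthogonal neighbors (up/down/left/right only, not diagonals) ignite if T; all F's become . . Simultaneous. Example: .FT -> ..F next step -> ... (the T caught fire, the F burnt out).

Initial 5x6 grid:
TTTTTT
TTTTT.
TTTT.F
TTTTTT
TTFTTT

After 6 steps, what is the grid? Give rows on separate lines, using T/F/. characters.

Step 1: 4 trees catch fire, 2 burn out
  TTTTTT
  TTTTT.
  TTTT..
  TTFTTF
  TF.FTT
Step 2: 7 trees catch fire, 4 burn out
  TTTTTT
  TTTTT.
  TTFT..
  TF.FF.
  F...FF
Step 3: 4 trees catch fire, 7 burn out
  TTTTTT
  TTFTT.
  TF.F..
  F.....
  ......
Step 4: 4 trees catch fire, 4 burn out
  TTFTTT
  TF.FT.
  F.....
  ......
  ......
Step 5: 4 trees catch fire, 4 burn out
  TF.FTT
  F...F.
  ......
  ......
  ......
Step 6: 2 trees catch fire, 4 burn out
  F...FT
  ......
  ......
  ......
  ......

F...FT
......
......
......
......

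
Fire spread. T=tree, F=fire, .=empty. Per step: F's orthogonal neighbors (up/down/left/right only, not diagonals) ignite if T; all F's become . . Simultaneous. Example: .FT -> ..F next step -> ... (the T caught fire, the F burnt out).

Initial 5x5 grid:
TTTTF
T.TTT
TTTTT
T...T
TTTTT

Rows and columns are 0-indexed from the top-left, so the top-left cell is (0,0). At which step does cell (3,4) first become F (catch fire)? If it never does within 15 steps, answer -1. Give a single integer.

Step 1: cell (3,4)='T' (+2 fires, +1 burnt)
Step 2: cell (3,4)='T' (+3 fires, +2 burnt)
Step 3: cell (3,4)='F' (+4 fires, +3 burnt)
  -> target ignites at step 3
Step 4: cell (3,4)='.' (+3 fires, +4 burnt)
Step 5: cell (3,4)='.' (+3 fires, +3 burnt)
Step 6: cell (3,4)='.' (+2 fires, +3 burnt)
Step 7: cell (3,4)='.' (+2 fires, +2 burnt)
Step 8: cell (3,4)='.' (+1 fires, +2 burnt)
Step 9: cell (3,4)='.' (+0 fires, +1 burnt)
  fire out at step 9

3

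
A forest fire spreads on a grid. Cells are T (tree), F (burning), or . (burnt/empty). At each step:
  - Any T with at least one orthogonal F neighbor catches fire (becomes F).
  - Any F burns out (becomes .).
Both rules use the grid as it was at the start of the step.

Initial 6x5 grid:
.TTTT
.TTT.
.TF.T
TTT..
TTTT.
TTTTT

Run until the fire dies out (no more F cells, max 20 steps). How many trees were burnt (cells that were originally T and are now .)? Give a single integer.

Step 1: +3 fires, +1 burnt (F count now 3)
Step 2: +5 fires, +3 burnt (F count now 5)
Step 3: +6 fires, +5 burnt (F count now 6)
Step 4: +4 fires, +6 burnt (F count now 4)
Step 5: +2 fires, +4 burnt (F count now 2)
Step 6: +0 fires, +2 burnt (F count now 0)
Fire out after step 6
Initially T: 21, now '.': 29
Total burnt (originally-T cells now '.'): 20

Answer: 20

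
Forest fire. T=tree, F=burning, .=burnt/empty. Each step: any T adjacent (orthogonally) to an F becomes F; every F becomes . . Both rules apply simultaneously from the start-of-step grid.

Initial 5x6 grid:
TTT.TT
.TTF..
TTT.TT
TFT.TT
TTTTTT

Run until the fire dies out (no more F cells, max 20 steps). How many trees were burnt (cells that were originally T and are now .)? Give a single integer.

Answer: 20

Derivation:
Step 1: +5 fires, +2 burnt (F count now 5)
Step 2: +6 fires, +5 burnt (F count now 6)
Step 3: +2 fires, +6 burnt (F count now 2)
Step 4: +2 fires, +2 burnt (F count now 2)
Step 5: +2 fires, +2 burnt (F count now 2)
Step 6: +2 fires, +2 burnt (F count now 2)
Step 7: +1 fires, +2 burnt (F count now 1)
Step 8: +0 fires, +1 burnt (F count now 0)
Fire out after step 8
Initially T: 22, now '.': 28
Total burnt (originally-T cells now '.'): 20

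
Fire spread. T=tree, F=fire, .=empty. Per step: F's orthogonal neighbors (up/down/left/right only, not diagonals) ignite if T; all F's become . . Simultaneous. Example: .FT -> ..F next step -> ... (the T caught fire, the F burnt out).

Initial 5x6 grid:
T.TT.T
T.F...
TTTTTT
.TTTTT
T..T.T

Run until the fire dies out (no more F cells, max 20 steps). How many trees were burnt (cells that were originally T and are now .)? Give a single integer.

Answer: 17

Derivation:
Step 1: +2 fires, +1 burnt (F count now 2)
Step 2: +4 fires, +2 burnt (F count now 4)
Step 3: +4 fires, +4 burnt (F count now 4)
Step 4: +4 fires, +4 burnt (F count now 4)
Step 5: +2 fires, +4 burnt (F count now 2)
Step 6: +1 fires, +2 burnt (F count now 1)
Step 7: +0 fires, +1 burnt (F count now 0)
Fire out after step 7
Initially T: 19, now '.': 28
Total burnt (originally-T cells now '.'): 17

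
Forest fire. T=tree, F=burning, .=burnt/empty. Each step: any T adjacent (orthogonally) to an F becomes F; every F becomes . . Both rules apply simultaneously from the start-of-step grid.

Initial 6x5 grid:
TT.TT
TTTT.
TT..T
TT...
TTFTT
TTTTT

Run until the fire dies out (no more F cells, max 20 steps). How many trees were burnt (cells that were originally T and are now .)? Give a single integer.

Step 1: +3 fires, +1 burnt (F count now 3)
Step 2: +5 fires, +3 burnt (F count now 5)
Step 3: +4 fires, +5 burnt (F count now 4)
Step 4: +2 fires, +4 burnt (F count now 2)
Step 5: +3 fires, +2 burnt (F count now 3)
Step 6: +2 fires, +3 burnt (F count now 2)
Step 7: +1 fires, +2 burnt (F count now 1)
Step 8: +1 fires, +1 burnt (F count now 1)
Step 9: +0 fires, +1 burnt (F count now 0)
Fire out after step 9
Initially T: 22, now '.': 29
Total burnt (originally-T cells now '.'): 21

Answer: 21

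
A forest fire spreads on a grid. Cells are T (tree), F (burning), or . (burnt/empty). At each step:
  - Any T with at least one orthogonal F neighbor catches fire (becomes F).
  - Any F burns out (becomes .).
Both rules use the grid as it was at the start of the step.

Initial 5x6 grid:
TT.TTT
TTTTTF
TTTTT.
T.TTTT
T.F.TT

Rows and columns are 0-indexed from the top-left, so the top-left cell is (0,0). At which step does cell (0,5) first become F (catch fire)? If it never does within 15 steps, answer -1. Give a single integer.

Step 1: cell (0,5)='F' (+3 fires, +2 burnt)
  -> target ignites at step 1
Step 2: cell (0,5)='.' (+5 fires, +3 burnt)
Step 3: cell (0,5)='.' (+5 fires, +5 burnt)
Step 4: cell (0,5)='.' (+4 fires, +5 burnt)
Step 5: cell (0,5)='.' (+4 fires, +4 burnt)
Step 6: cell (0,5)='.' (+2 fires, +4 burnt)
Step 7: cell (0,5)='.' (+0 fires, +2 burnt)
  fire out at step 7

1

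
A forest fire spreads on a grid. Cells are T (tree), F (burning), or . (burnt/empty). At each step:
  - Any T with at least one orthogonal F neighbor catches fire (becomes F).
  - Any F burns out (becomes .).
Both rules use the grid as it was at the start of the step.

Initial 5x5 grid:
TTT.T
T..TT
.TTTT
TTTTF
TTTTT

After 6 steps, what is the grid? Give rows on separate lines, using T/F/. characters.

Step 1: 3 trees catch fire, 1 burn out
  TTT.T
  T..TT
  .TTTF
  TTTF.
  TTTTF
Step 2: 4 trees catch fire, 3 burn out
  TTT.T
  T..TF
  .TTF.
  TTF..
  TTTF.
Step 3: 5 trees catch fire, 4 burn out
  TTT.F
  T..F.
  .TF..
  TF...
  TTF..
Step 4: 3 trees catch fire, 5 burn out
  TTT..
  T....
  .F...
  F....
  TF...
Step 5: 1 trees catch fire, 3 burn out
  TTT..
  T....
  .....
  .....
  F....
Step 6: 0 trees catch fire, 1 burn out
  TTT..
  T....
  .....
  .....
  .....

TTT..
T....
.....
.....
.....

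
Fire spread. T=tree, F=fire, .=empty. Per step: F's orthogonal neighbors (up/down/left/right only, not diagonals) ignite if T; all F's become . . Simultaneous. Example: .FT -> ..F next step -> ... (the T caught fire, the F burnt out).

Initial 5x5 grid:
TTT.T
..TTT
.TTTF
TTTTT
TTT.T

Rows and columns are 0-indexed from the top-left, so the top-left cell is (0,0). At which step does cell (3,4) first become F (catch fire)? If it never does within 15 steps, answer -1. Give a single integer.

Step 1: cell (3,4)='F' (+3 fires, +1 burnt)
  -> target ignites at step 1
Step 2: cell (3,4)='.' (+5 fires, +3 burnt)
Step 3: cell (3,4)='.' (+3 fires, +5 burnt)
Step 4: cell (3,4)='.' (+3 fires, +3 burnt)
Step 5: cell (3,4)='.' (+3 fires, +3 burnt)
Step 6: cell (3,4)='.' (+2 fires, +3 burnt)
Step 7: cell (3,4)='.' (+0 fires, +2 burnt)
  fire out at step 7

1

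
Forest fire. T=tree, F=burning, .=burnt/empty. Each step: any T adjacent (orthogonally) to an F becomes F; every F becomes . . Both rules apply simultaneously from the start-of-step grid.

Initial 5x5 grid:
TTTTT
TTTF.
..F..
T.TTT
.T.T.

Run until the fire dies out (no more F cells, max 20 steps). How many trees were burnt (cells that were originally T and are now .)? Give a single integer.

Step 1: +3 fires, +2 burnt (F count now 3)
Step 2: +4 fires, +3 burnt (F count now 4)
Step 3: +4 fires, +4 burnt (F count now 4)
Step 4: +1 fires, +4 burnt (F count now 1)
Step 5: +0 fires, +1 burnt (F count now 0)
Fire out after step 5
Initially T: 14, now '.': 23
Total burnt (originally-T cells now '.'): 12

Answer: 12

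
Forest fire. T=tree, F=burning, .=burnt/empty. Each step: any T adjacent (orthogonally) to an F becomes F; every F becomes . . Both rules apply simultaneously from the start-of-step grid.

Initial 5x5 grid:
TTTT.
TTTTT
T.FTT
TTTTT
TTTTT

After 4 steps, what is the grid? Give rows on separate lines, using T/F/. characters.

Step 1: 3 trees catch fire, 1 burn out
  TTTT.
  TTFTT
  T..FT
  TTFTT
  TTTTT
Step 2: 7 trees catch fire, 3 burn out
  TTFT.
  TF.FT
  T...F
  TF.FT
  TTFTT
Step 3: 8 trees catch fire, 7 burn out
  TF.F.
  F...F
  T....
  F...F
  TF.FT
Step 4: 4 trees catch fire, 8 burn out
  F....
  .....
  F....
  .....
  F...F

F....
.....
F....
.....
F...F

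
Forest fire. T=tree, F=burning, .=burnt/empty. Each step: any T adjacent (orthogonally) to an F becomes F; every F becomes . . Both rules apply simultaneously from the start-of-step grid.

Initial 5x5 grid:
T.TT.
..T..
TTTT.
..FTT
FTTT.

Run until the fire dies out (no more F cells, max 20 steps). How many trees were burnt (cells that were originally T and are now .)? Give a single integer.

Answer: 12

Derivation:
Step 1: +4 fires, +2 burnt (F count now 4)
Step 2: +5 fires, +4 burnt (F count now 5)
Step 3: +2 fires, +5 burnt (F count now 2)
Step 4: +1 fires, +2 burnt (F count now 1)
Step 5: +0 fires, +1 burnt (F count now 0)
Fire out after step 5
Initially T: 13, now '.': 24
Total burnt (originally-T cells now '.'): 12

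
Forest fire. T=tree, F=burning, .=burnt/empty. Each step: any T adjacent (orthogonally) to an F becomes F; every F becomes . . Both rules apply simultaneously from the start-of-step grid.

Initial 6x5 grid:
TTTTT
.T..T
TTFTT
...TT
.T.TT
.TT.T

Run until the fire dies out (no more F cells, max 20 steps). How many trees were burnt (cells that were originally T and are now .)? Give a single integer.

Answer: 16

Derivation:
Step 1: +2 fires, +1 burnt (F count now 2)
Step 2: +4 fires, +2 burnt (F count now 4)
Step 3: +4 fires, +4 burnt (F count now 4)
Step 4: +4 fires, +4 burnt (F count now 4)
Step 5: +2 fires, +4 burnt (F count now 2)
Step 6: +0 fires, +2 burnt (F count now 0)
Fire out after step 6
Initially T: 19, now '.': 27
Total burnt (originally-T cells now '.'): 16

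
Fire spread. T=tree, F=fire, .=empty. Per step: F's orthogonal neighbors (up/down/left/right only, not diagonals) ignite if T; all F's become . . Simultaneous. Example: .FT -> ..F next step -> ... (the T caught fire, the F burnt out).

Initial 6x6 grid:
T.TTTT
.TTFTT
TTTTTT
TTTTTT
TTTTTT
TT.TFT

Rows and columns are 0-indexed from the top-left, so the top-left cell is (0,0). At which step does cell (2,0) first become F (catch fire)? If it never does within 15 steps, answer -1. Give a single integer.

Step 1: cell (2,0)='T' (+7 fires, +2 burnt)
Step 2: cell (2,0)='T' (+10 fires, +7 burnt)
Step 3: cell (2,0)='T' (+6 fires, +10 burnt)
Step 4: cell (2,0)='F' (+3 fires, +6 burnt)
  -> target ignites at step 4
Step 5: cell (2,0)='.' (+3 fires, +3 burnt)
Step 6: cell (2,0)='.' (+1 fires, +3 burnt)
Step 7: cell (2,0)='.' (+0 fires, +1 burnt)
  fire out at step 7

4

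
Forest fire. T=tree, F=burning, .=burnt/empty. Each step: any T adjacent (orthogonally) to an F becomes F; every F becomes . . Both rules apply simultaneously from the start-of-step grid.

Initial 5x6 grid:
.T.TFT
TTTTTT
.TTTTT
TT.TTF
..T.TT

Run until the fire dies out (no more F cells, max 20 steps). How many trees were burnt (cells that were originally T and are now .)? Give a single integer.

Step 1: +6 fires, +2 burnt (F count now 6)
Step 2: +5 fires, +6 burnt (F count now 5)
Step 3: +2 fires, +5 burnt (F count now 2)
Step 4: +2 fires, +2 burnt (F count now 2)
Step 5: +3 fires, +2 burnt (F count now 3)
Step 6: +1 fires, +3 burnt (F count now 1)
Step 7: +1 fires, +1 burnt (F count now 1)
Step 8: +0 fires, +1 burnt (F count now 0)
Fire out after step 8
Initially T: 21, now '.': 29
Total burnt (originally-T cells now '.'): 20

Answer: 20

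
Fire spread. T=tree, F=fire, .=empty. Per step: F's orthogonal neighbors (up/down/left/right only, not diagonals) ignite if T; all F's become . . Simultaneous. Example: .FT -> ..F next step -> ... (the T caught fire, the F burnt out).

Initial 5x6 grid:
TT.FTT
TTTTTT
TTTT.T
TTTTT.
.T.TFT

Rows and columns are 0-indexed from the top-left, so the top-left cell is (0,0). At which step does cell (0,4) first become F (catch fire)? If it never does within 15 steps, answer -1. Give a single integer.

Step 1: cell (0,4)='F' (+5 fires, +2 burnt)
  -> target ignites at step 1
Step 2: cell (0,4)='.' (+5 fires, +5 burnt)
Step 3: cell (0,4)='.' (+4 fires, +5 burnt)
Step 4: cell (0,4)='.' (+5 fires, +4 burnt)
Step 5: cell (0,4)='.' (+4 fires, +5 burnt)
Step 6: cell (0,4)='.' (+0 fires, +4 burnt)
  fire out at step 6

1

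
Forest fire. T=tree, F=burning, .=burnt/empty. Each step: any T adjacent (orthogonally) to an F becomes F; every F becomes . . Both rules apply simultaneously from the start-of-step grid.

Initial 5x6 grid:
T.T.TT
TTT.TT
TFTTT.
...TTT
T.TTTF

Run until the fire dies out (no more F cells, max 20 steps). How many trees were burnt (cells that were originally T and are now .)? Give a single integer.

Answer: 19

Derivation:
Step 1: +5 fires, +2 burnt (F count now 5)
Step 2: +5 fires, +5 burnt (F count now 5)
Step 3: +5 fires, +5 burnt (F count now 5)
Step 4: +1 fires, +5 burnt (F count now 1)
Step 5: +2 fires, +1 burnt (F count now 2)
Step 6: +1 fires, +2 burnt (F count now 1)
Step 7: +0 fires, +1 burnt (F count now 0)
Fire out after step 7
Initially T: 20, now '.': 29
Total burnt (originally-T cells now '.'): 19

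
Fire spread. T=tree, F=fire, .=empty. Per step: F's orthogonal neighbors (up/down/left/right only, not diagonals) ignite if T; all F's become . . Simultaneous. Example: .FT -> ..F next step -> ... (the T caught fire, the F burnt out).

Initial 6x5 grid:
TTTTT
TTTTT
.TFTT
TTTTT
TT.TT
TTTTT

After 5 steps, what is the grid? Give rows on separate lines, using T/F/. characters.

Step 1: 4 trees catch fire, 1 burn out
  TTTTT
  TTFTT
  .F.FT
  TTFTT
  TT.TT
  TTTTT
Step 2: 6 trees catch fire, 4 burn out
  TTFTT
  TF.FT
  ....F
  TF.FT
  TT.TT
  TTTTT
Step 3: 8 trees catch fire, 6 burn out
  TF.FT
  F...F
  .....
  F...F
  TF.FT
  TTTTT
Step 4: 6 trees catch fire, 8 burn out
  F...F
  .....
  .....
  .....
  F...F
  TFTFT
Step 5: 3 trees catch fire, 6 burn out
  .....
  .....
  .....
  .....
  .....
  F.F.F

.....
.....
.....
.....
.....
F.F.F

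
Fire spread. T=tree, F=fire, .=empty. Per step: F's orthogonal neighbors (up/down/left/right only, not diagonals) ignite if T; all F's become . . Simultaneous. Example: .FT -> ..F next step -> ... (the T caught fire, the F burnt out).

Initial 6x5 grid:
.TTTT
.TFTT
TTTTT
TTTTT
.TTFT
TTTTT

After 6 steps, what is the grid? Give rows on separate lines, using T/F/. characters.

Step 1: 8 trees catch fire, 2 burn out
  .TFTT
  .F.FT
  TTFTT
  TTTFT
  .TF.F
  TTTFT
Step 2: 10 trees catch fire, 8 burn out
  .F.FT
  ....F
  TF.FT
  TTF.F
  .F...
  TTF.F
Step 3: 5 trees catch fire, 10 burn out
  ....F
  .....
  F...F
  TF...
  .....
  TF...
Step 4: 2 trees catch fire, 5 burn out
  .....
  .....
  .....
  F....
  .....
  F....
Step 5: 0 trees catch fire, 2 burn out
  .....
  .....
  .....
  .....
  .....
  .....
Step 6: 0 trees catch fire, 0 burn out
  .....
  .....
  .....
  .....
  .....
  .....

.....
.....
.....
.....
.....
.....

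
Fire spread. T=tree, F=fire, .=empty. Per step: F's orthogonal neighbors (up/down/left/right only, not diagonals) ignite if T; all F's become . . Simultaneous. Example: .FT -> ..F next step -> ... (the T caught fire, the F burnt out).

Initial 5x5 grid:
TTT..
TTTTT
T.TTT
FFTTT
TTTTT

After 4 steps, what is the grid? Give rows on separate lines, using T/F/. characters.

Step 1: 4 trees catch fire, 2 burn out
  TTT..
  TTTTT
  F.TTT
  ..FTT
  FFTTT
Step 2: 4 trees catch fire, 4 burn out
  TTT..
  FTTTT
  ..FTT
  ...FT
  ..FTT
Step 3: 6 trees catch fire, 4 burn out
  FTT..
  .FFTT
  ...FT
  ....F
  ...FT
Step 4: 5 trees catch fire, 6 burn out
  .FF..
  ...FT
  ....F
  .....
  ....F

.FF..
...FT
....F
.....
....F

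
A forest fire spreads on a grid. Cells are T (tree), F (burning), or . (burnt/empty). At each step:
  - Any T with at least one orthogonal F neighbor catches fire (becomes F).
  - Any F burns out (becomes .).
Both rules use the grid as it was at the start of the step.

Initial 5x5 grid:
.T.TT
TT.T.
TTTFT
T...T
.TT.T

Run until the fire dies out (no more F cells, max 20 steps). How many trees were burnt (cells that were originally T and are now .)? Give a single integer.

Answer: 13

Derivation:
Step 1: +3 fires, +1 burnt (F count now 3)
Step 2: +3 fires, +3 burnt (F count now 3)
Step 3: +4 fires, +3 burnt (F count now 4)
Step 4: +3 fires, +4 burnt (F count now 3)
Step 5: +0 fires, +3 burnt (F count now 0)
Fire out after step 5
Initially T: 15, now '.': 23
Total burnt (originally-T cells now '.'): 13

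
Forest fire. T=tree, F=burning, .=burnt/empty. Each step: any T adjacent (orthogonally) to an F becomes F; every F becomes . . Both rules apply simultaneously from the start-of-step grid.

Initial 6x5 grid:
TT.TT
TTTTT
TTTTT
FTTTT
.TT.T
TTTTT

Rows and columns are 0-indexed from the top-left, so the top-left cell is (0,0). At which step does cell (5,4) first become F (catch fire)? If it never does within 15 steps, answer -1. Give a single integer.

Step 1: cell (5,4)='T' (+2 fires, +1 burnt)
Step 2: cell (5,4)='T' (+4 fires, +2 burnt)
Step 3: cell (5,4)='T' (+6 fires, +4 burnt)
Step 4: cell (5,4)='T' (+6 fires, +6 burnt)
Step 5: cell (5,4)='T' (+4 fires, +6 burnt)
Step 6: cell (5,4)='F' (+3 fires, +4 burnt)
  -> target ignites at step 6
Step 7: cell (5,4)='.' (+1 fires, +3 burnt)
Step 8: cell (5,4)='.' (+0 fires, +1 burnt)
  fire out at step 8

6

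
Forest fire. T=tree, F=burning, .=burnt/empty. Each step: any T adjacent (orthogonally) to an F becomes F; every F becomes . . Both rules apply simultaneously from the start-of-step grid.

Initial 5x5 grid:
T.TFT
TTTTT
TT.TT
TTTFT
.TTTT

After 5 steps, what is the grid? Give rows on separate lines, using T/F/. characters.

Step 1: 7 trees catch fire, 2 burn out
  T.F.F
  TTTFT
  TT.FT
  TTF.F
  .TTFT
Step 2: 6 trees catch fire, 7 burn out
  T....
  TTF.F
  TT..F
  TF...
  .TF.F
Step 3: 4 trees catch fire, 6 burn out
  T....
  TF...
  TF...
  F....
  .F...
Step 4: 2 trees catch fire, 4 burn out
  T....
  F....
  F....
  .....
  .....
Step 5: 1 trees catch fire, 2 burn out
  F....
  .....
  .....
  .....
  .....

F....
.....
.....
.....
.....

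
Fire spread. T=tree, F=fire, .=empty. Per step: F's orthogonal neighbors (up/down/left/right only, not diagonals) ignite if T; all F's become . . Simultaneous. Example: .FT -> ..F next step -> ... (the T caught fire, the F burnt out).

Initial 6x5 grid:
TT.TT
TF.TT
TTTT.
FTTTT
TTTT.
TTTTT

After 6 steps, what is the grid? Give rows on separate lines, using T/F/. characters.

Step 1: 6 trees catch fire, 2 burn out
  TF.TT
  F..TT
  FFTT.
  .FTTT
  FTTT.
  TTTTT
Step 2: 5 trees catch fire, 6 burn out
  F..TT
  ...TT
  ..FT.
  ..FTT
  .FTT.
  FTTTT
Step 3: 4 trees catch fire, 5 burn out
  ...TT
  ...TT
  ...F.
  ...FT
  ..FT.
  .FTTT
Step 4: 4 trees catch fire, 4 burn out
  ...TT
  ...FT
  .....
  ....F
  ...F.
  ..FTT
Step 5: 3 trees catch fire, 4 burn out
  ...FT
  ....F
  .....
  .....
  .....
  ...FT
Step 6: 2 trees catch fire, 3 burn out
  ....F
  .....
  .....
  .....
  .....
  ....F

....F
.....
.....
.....
.....
....F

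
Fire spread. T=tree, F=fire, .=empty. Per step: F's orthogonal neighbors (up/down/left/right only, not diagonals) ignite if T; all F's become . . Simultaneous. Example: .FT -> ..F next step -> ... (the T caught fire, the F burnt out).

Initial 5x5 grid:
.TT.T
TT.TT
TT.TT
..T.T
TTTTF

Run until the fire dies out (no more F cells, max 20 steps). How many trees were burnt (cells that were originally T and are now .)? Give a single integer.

Answer: 11

Derivation:
Step 1: +2 fires, +1 burnt (F count now 2)
Step 2: +2 fires, +2 burnt (F count now 2)
Step 3: +4 fires, +2 burnt (F count now 4)
Step 4: +3 fires, +4 burnt (F count now 3)
Step 5: +0 fires, +3 burnt (F count now 0)
Fire out after step 5
Initially T: 17, now '.': 19
Total burnt (originally-T cells now '.'): 11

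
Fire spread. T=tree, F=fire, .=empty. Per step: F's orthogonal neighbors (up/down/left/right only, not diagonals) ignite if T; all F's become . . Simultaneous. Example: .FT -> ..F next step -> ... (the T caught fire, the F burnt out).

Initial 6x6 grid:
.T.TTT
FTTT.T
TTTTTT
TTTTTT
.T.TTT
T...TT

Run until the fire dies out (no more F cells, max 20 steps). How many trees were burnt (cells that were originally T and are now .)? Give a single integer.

Answer: 26

Derivation:
Step 1: +2 fires, +1 burnt (F count now 2)
Step 2: +4 fires, +2 burnt (F count now 4)
Step 3: +3 fires, +4 burnt (F count now 3)
Step 4: +4 fires, +3 burnt (F count now 4)
Step 5: +3 fires, +4 burnt (F count now 3)
Step 6: +4 fires, +3 burnt (F count now 4)
Step 7: +3 fires, +4 burnt (F count now 3)
Step 8: +2 fires, +3 burnt (F count now 2)
Step 9: +1 fires, +2 burnt (F count now 1)
Step 10: +0 fires, +1 burnt (F count now 0)
Fire out after step 10
Initially T: 27, now '.': 35
Total burnt (originally-T cells now '.'): 26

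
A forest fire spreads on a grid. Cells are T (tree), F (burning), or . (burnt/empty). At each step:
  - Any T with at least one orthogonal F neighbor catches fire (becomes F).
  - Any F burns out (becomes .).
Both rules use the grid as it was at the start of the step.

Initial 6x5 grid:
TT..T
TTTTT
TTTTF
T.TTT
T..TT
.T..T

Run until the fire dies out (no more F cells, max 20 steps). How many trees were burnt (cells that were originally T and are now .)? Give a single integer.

Answer: 20

Derivation:
Step 1: +3 fires, +1 burnt (F count now 3)
Step 2: +5 fires, +3 burnt (F count now 5)
Step 3: +5 fires, +5 burnt (F count now 5)
Step 4: +2 fires, +5 burnt (F count now 2)
Step 5: +3 fires, +2 burnt (F count now 3)
Step 6: +2 fires, +3 burnt (F count now 2)
Step 7: +0 fires, +2 burnt (F count now 0)
Fire out after step 7
Initially T: 21, now '.': 29
Total burnt (originally-T cells now '.'): 20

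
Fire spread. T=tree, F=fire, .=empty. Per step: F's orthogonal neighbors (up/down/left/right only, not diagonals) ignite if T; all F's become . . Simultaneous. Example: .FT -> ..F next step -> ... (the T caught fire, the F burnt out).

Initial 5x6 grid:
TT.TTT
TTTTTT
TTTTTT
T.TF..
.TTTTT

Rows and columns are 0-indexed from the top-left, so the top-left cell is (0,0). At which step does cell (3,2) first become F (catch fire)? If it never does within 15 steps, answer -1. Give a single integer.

Step 1: cell (3,2)='F' (+3 fires, +1 burnt)
  -> target ignites at step 1
Step 2: cell (3,2)='.' (+5 fires, +3 burnt)
Step 3: cell (3,2)='.' (+7 fires, +5 burnt)
Step 4: cell (3,2)='.' (+4 fires, +7 burnt)
Step 5: cell (3,2)='.' (+4 fires, +4 burnt)
Step 6: cell (3,2)='.' (+1 fires, +4 burnt)
Step 7: cell (3,2)='.' (+0 fires, +1 burnt)
  fire out at step 7

1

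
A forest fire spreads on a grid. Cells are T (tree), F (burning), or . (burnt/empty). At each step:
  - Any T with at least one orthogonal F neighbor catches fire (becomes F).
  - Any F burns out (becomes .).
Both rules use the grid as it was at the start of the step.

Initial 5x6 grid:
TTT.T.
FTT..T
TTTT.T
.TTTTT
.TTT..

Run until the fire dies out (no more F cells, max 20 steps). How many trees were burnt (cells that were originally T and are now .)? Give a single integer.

Step 1: +3 fires, +1 burnt (F count now 3)
Step 2: +3 fires, +3 burnt (F count now 3)
Step 3: +3 fires, +3 burnt (F count now 3)
Step 4: +3 fires, +3 burnt (F count now 3)
Step 5: +2 fires, +3 burnt (F count now 2)
Step 6: +2 fires, +2 burnt (F count now 2)
Step 7: +1 fires, +2 burnt (F count now 1)
Step 8: +1 fires, +1 burnt (F count now 1)
Step 9: +1 fires, +1 burnt (F count now 1)
Step 10: +0 fires, +1 burnt (F count now 0)
Fire out after step 10
Initially T: 20, now '.': 29
Total burnt (originally-T cells now '.'): 19

Answer: 19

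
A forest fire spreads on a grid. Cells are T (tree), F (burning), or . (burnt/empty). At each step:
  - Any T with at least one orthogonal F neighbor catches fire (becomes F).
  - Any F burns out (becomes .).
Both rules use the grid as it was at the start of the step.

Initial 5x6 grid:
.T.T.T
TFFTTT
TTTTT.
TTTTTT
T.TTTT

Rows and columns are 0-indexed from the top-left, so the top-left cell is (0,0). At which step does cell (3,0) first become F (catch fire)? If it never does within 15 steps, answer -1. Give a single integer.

Step 1: cell (3,0)='T' (+5 fires, +2 burnt)
Step 2: cell (3,0)='T' (+6 fires, +5 burnt)
Step 3: cell (3,0)='F' (+5 fires, +6 burnt)
  -> target ignites at step 3
Step 4: cell (3,0)='.' (+4 fires, +5 burnt)
Step 5: cell (3,0)='.' (+2 fires, +4 burnt)
Step 6: cell (3,0)='.' (+1 fires, +2 burnt)
Step 7: cell (3,0)='.' (+0 fires, +1 burnt)
  fire out at step 7

3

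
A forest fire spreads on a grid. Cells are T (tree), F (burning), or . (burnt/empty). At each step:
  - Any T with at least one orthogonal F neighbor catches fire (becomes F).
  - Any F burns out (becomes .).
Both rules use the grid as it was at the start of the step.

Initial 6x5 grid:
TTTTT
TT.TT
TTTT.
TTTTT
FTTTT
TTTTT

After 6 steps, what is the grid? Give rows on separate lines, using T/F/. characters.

Step 1: 3 trees catch fire, 1 burn out
  TTTTT
  TT.TT
  TTTT.
  FTTTT
  .FTTT
  FTTTT
Step 2: 4 trees catch fire, 3 burn out
  TTTTT
  TT.TT
  FTTT.
  .FTTT
  ..FTT
  .FTTT
Step 3: 5 trees catch fire, 4 burn out
  TTTTT
  FT.TT
  .FTT.
  ..FTT
  ...FT
  ..FTT
Step 4: 6 trees catch fire, 5 burn out
  FTTTT
  .F.TT
  ..FT.
  ...FT
  ....F
  ...FT
Step 5: 4 trees catch fire, 6 burn out
  .FTTT
  ...TT
  ...F.
  ....F
  .....
  ....F
Step 6: 2 trees catch fire, 4 burn out
  ..FTT
  ...FT
  .....
  .....
  .....
  .....

..FTT
...FT
.....
.....
.....
.....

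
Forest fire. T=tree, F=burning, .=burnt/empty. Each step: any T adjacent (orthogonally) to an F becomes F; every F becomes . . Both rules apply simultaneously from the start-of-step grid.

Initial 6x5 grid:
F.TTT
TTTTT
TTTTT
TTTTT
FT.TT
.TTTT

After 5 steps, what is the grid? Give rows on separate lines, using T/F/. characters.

Step 1: 3 trees catch fire, 2 burn out
  ..TTT
  FTTTT
  TTTTT
  FTTTT
  .F.TT
  .TTTT
Step 2: 4 trees catch fire, 3 burn out
  ..TTT
  .FTTT
  FTTTT
  .FTTT
  ...TT
  .FTTT
Step 3: 4 trees catch fire, 4 burn out
  ..TTT
  ..FTT
  .FTTT
  ..FTT
  ...TT
  ..FTT
Step 4: 5 trees catch fire, 4 burn out
  ..FTT
  ...FT
  ..FTT
  ...FT
  ...TT
  ...FT
Step 5: 6 trees catch fire, 5 burn out
  ...FT
  ....F
  ...FT
  ....F
  ...FT
  ....F

...FT
....F
...FT
....F
...FT
....F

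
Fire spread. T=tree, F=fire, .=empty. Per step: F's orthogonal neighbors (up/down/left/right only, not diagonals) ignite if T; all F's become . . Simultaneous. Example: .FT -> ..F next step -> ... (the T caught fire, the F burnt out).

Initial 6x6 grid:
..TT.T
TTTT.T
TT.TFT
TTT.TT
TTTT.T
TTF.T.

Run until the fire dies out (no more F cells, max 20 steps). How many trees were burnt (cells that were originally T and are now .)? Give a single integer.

Answer: 24

Derivation:
Step 1: +5 fires, +2 burnt (F count now 5)
Step 2: +7 fires, +5 burnt (F count now 7)
Step 3: +6 fires, +7 burnt (F count now 6)
Step 4: +4 fires, +6 burnt (F count now 4)
Step 5: +2 fires, +4 burnt (F count now 2)
Step 6: +0 fires, +2 burnt (F count now 0)
Fire out after step 6
Initially T: 25, now '.': 35
Total burnt (originally-T cells now '.'): 24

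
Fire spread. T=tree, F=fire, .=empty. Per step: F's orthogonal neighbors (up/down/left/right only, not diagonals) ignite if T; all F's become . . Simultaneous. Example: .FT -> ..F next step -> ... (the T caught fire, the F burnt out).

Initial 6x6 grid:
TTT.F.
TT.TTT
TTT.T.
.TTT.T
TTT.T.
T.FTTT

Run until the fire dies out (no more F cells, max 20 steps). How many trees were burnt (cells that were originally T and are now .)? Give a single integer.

Step 1: +3 fires, +2 burnt (F count now 3)
Step 2: +6 fires, +3 burnt (F count now 6)
Step 3: +6 fires, +6 burnt (F count now 6)
Step 4: +2 fires, +6 burnt (F count now 2)
Step 5: +2 fires, +2 burnt (F count now 2)
Step 6: +2 fires, +2 burnt (F count now 2)
Step 7: +2 fires, +2 burnt (F count now 2)
Step 8: +0 fires, +2 burnt (F count now 0)
Fire out after step 8
Initially T: 24, now '.': 35
Total burnt (originally-T cells now '.'): 23

Answer: 23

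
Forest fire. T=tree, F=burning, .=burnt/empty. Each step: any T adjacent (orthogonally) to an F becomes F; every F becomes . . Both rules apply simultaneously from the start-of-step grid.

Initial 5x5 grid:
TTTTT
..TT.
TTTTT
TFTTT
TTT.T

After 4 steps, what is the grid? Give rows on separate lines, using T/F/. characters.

Step 1: 4 trees catch fire, 1 burn out
  TTTTT
  ..TT.
  TFTTT
  F.FTT
  TFT.T
Step 2: 5 trees catch fire, 4 burn out
  TTTTT
  ..TT.
  F.FTT
  ...FT
  F.F.T
Step 3: 3 trees catch fire, 5 burn out
  TTTTT
  ..FT.
  ...FT
  ....F
  ....T
Step 4: 4 trees catch fire, 3 burn out
  TTFTT
  ...F.
  ....F
  .....
  ....F

TTFTT
...F.
....F
.....
....F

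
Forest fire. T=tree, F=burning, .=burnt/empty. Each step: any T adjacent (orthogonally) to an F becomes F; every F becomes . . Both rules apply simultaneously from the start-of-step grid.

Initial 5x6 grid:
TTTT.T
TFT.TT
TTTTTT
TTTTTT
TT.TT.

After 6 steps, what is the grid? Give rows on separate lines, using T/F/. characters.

Step 1: 4 trees catch fire, 1 burn out
  TFTT.T
  F.F.TT
  TFTTTT
  TTTTTT
  TT.TT.
Step 2: 5 trees catch fire, 4 burn out
  F.FT.T
  ....TT
  F.FTTT
  TFTTTT
  TT.TT.
Step 3: 5 trees catch fire, 5 burn out
  ...F.T
  ....TT
  ...FTT
  F.FTTT
  TF.TT.
Step 4: 3 trees catch fire, 5 burn out
  .....T
  ....TT
  ....FT
  ...FTT
  F..TT.
Step 5: 4 trees catch fire, 3 burn out
  .....T
  ....FT
  .....F
  ....FT
  ...FT.
Step 6: 3 trees catch fire, 4 burn out
  .....T
  .....F
  ......
  .....F
  ....F.

.....T
.....F
......
.....F
....F.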